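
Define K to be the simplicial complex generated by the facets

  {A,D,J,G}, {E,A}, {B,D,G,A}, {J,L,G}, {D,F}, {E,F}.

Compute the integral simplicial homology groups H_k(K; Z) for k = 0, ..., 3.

Order the vertices as A < B < D < E < F < G < J < L. Listing each simplex with vertices in this order, K has dimension 3 with simplices:

  0-simplices (8): A, B, D, E, F, G, J, L
  1-simplices (14): AB, AD, AE, AG, AJ, BD, BG, DF, DG, DJ, EF, GJ, GL, JL
  2-simplices (8): ABD, ABG, ADG, ADJ, AGJ, BDG, DGJ, GJL
  3-simplices (2): ABDG, ADGJ

so the chain groups are C_0 ≅ Z^8, C_1 ≅ Z^14, C_2 ≅ Z^8, C_3 ≅ Z^2.

The boundary map ∂_1: C_1 → C_0 is given by ∂[p,q] = [q] − [p]. For instance
  ∂DF = F − D.
As a 8×14 matrix over Z this has rank 7, with invariant factors (1,1,1,1,1,1,1).

The boundary map ∂_2: C_2 → C_1 acts by ∂[p,q,r] = [q,r] − [p,r] + [p,q]. For instance
  ∂GJL = JL − GL + GJ,
  ∂BDG = DG − BG + BD.
This gives a 14×8 integer matrix of rank 6; reducing to Smith normal form yields diagonal entries (1,1,1,1,1,1).

Boundary ∂_3: C_3 → C_2 sends each 3-simplex σ to the alternating sum Σ_i (−1)^i (σ with its i-th vertex removed). For instance
  ∂ABDG = BDG − ADG + ABG − ABD,
  ∂ADGJ = DGJ − AGJ + ADJ − ADG.
The resulting 8×2 matrix has rank 2, and its Smith normal form has invariant factors (1,1).

Now H_k = ker ∂_k / im ∂_{k+1}, so:

  H_0: rank C_0 − rank ∂_1 = 8 − 7 = 1, and the invariant factors of ∂_1 are all 1, so H_0 ≅ Z.
  H_1: rank ker ∂_1 − rank ∂_2 = (14 − 7) − 6 = 1, and the invariant factors of ∂_2 are all 1, so H_1 ≅ Z.
  H_2: rank ker ∂_2 − rank ∂_3 = (8 − 6) − 2 = 0, and the invariant factors of ∂_3 are all 1, so H_2 ≅ 0.
  H_3: rank ker ∂_3 − rank ∂_4 = (2 − 2) − 0 = 0, and there is no ∂_4, so H_3 ≅ 0.

As a check, the Euler characteristic is 8 − 14 + 8 − 2 = 0, which agrees with 1 − 1 + 0 − 0 = 0.

H_0 = Z,  H_1 = Z,  H_2 = 0,  H_3 = 0.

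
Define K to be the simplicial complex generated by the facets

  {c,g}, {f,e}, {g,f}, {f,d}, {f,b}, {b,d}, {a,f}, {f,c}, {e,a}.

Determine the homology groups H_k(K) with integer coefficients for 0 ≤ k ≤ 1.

H_0 = Z,  H_1 = Z^3.

We work with the vertex ordering a < b < c < d < e < f < g. The simplices of K, each written with vertices in increasing order, are:

  0-simplices (7): a, b, c, d, e, f, g
  1-simplices (9): ae, af, bd, bf, cf, cg, df, ef, fg

giving chain groups C_0 ≅ Z^7, C_1 ≅ Z^9.

The boundary map ∂_1: C_1 → C_0 is given by ∂[p,q] = [q] − [p]. For instance
  ∂cf = f − c.
As a 7×9 matrix over Z this has rank 6, with invariant factors (1,1,1,1,1,1).

From H_k ≅ ker(∂_k) / im(∂_{k+1}) we obtain:

  H_0: rank C_0 − rank ∂_1 = 7 − 6 = 1, and the invariant factors of ∂_1 are all 1, so H_0 = Z.
  H_1: rank ker ∂_1 − rank ∂_2 = (9 − 6) − 0 = 3, and there is no ∂_2, so H_1 = Z^3.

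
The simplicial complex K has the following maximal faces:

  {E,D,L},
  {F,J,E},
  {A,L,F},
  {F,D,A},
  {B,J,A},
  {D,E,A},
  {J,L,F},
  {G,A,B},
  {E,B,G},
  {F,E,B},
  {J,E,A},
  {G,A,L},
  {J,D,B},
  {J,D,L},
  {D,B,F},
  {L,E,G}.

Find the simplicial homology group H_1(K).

Fix the vertex order A < B < D < E < F < G < J < L and write every simplex with vertices in increasing order. Then dim K = 2 and the simplices of K are:

  0-simplices (8): A, B, D, E, F, G, J, L
  1-simplices (24): AB, AD, AE, AF, AG, AJ, AL, BD, BE, BF, BG, BJ, DE, DF, DJ, DL, EF, EG, EJ, EL, FJ, FL, GL, JL
  2-simplices (16): ABG, ABJ, ADE, ADF, AEJ, AFL, AGL, BDF, BDJ, BEF, BEG, DEL, DJL, EFJ, EGL, FJL

so the chain groups are C_0 ≅ Z^8, C_1 ≅ Z^24, C_2 ≅ Z^16.

The boundary map ∂_1: C_1 → C_0 sends each edge [p,q] (with p < q) to q − p. For instance
  ∂DJ = J − D.
The 8×24 boundary matrix has rank 7 and Smith normal form diag(1,1,1,1,1,1,1).

The boundary map ∂_2: C_2 → C_1 sends each 2-simplex [p,q,r] to [q,r] − [p,r] + [p,q]. For instance
  ∂ADF = DF − AF + AD,
  ∂AFL = FL − AL + AF.
This gives a 24×16 integer matrix of rank 15; reducing to Smith normal form yields diagonal entries (1,1,1,1,1,1,1,1,1,1,1,1,1,1,1).

Reading off H_k = ker ∂_k / im ∂_{k+1}:

  H_1: rank ker ∂_1 − rank ∂_2 = (24 − 7) − 15 = 2, and the invariant factors of ∂_2 are all 1, so H_1 = Z^2.

H_1 = Z^2.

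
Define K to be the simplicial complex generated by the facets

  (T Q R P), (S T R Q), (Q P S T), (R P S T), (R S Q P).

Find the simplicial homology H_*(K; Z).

H_0 ≅ Z,  H_1 = 0,  H_2 = 0,  H_3 ≅ Z.

K has 5 vertices, 10 edges, 10 triangles, 5 3-simplices.
rank ∂_0 = 0, rank ∂_1 = 4 ⇒ b_0 = 5 − 0 − 4 = 1; all invariant factors of ∂_1 are 1 so no torsion. So H_0 ≅ Z.
rank ∂_1 = 4, rank ∂_2 = 6 ⇒ b_1 = 10 − 4 − 6 = 0; all invariant factors of ∂_2 are 1 so no torsion. So H_1 ≅ 0.
rank ∂_2 = 6, rank ∂_3 = 4 ⇒ b_2 = 10 − 6 − 4 = 0; all invariant factors of ∂_3 are 1 so no torsion. So H_2 ≅ 0.
rank ∂_3 = 4, rank ∂_4 = 0 ⇒ b_3 = 5 − 4 − 0 = 1. So H_3 ≅ Z.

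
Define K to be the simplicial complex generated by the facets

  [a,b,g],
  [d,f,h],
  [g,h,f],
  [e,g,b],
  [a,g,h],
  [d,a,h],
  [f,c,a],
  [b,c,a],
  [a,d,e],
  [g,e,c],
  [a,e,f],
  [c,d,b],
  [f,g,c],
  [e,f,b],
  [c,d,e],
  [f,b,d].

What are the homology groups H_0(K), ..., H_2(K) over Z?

Take the total order a < b < c < d < e < f < g < h on the vertex set. Then K (dimension 2) consists of the simplices:

  0-simplices (8): a, b, c, d, e, f, g, h
  1-simplices (24): ab, ac, ad, ae, af, ag, ah, bc, bd, be, bf, bg, cd, ce, cf, cg, de, df, dh, ef, eg, fg, fh, gh
  2-simplices (16): abc, abg, acf, ade, adh, aef, agh, bcd, bdf, bef, beg, cde, ceg, cfg, dfh, fgh

giving chain groups C_0 ≅ Z^8, C_1 ≅ Z^24, C_2 ≅ Z^16.

∂_1: C_1 → C_0 maps an edge to its endpoints' difference, ∂[p,q] = q − p. For instance
  ∂ag = g − a.
This gives a 8×24 integer matrix of rank 7; reducing to Smith normal form yields diagonal entries (1,1,1,1,1,1,1).

∂_2: C_2 → C_1 acts by ∂[p,q,r] = [q,r] − [p,r] + [p,q]. For instance
  ∂beg = eg − bg + be,
  ∂bcd = cd − bd + bc.
This gives a 24×16 integer matrix of rank 15; reducing to Smith normal form yields diagonal entries (1,1,1,1,1,1,1,1,1,1,1,1,1,1,1).

Reading off H_k = ker ∂_k / im ∂_{k+1}:

  H_0: rank C_0 − rank ∂_1 = 8 − 7 = 1, and the invariant factors of ∂_1 are all 1, so H_0 = Z.
  H_1: rank ker ∂_1 − rank ∂_2 = (24 − 7) − 15 = 2, and the invariant factors of ∂_2 are all 1, so H_1 = Z^2.
  H_2: rank ker ∂_2 − rank ∂_3 = (16 − 15) − 0 = 1, and there is no ∂_3, so H_2 = Z.

H_0 ≅ Z,  H_1 ≅ Z^2,  H_2 ≅ Z.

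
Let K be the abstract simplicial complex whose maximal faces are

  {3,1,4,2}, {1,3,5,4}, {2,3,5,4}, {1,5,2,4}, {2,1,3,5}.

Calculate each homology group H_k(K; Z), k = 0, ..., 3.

H_0 = Z,  H_1 = 0,  H_2 = 0,  H_3 = Z.

We work with the vertex ordering 1 < 2 < 3 < 4 < 5. The simplices of K, each written with vertices in increasing order, are:

  0-simplices (5): [1], [2], [3], [4], [5]
  1-simplices (10): [1,2], [1,3], [1,4], [1,5], [2,3], [2,4], [2,5], [3,4], [3,5], [4,5]
  2-simplices (10): [1,2,3], [1,2,4], [1,2,5], [1,3,4], [1,3,5], [1,4,5], [2,3,4], [2,3,5], [2,4,5], [3,4,5]
  3-simplices (5): [1,2,3,4], [1,2,3,5], [1,2,4,5], [1,3,4,5], [2,3,4,5]

Hence C_0 ≅ Z^5, C_1 ≅ Z^10, C_2 ≅ Z^10, C_3 ≅ Z^5.

∂_1: C_1 → C_0 sends each edge [p,q] (with p < q) to q − p. For instance
  ∂[2,4] = [4] − [2].
This gives a 5×10 integer matrix of rank 4; reducing to Smith normal form yields diagonal entries (1,1,1,1).

The boundary map ∂_2: C_2 → C_1 acts by ∂[p,q,r] = [q,r] − [p,r] + [p,q]. For instance
  ∂[3,4,5] = [4,5] − [3,5] + [3,4],
  ∂[1,2,4] = [2,4] − [1,4] + [1,2].
The 10×10 boundary matrix has rank 6 and Smith normal form diag(1,1,1,1,1,1).

The boundary map ∂_3: C_3 → C_2 sends each 3-simplex σ to the alternating sum Σ_i (−1)^i (σ with its i-th vertex removed). For instance
  ∂[1,3,4,5] = [3,4,5] − [1,4,5] + [1,3,5] − [1,3,4],
  ∂[2,3,4,5] = [3,4,5] − [2,4,5] + [2,3,5] − [2,3,4].
This gives a 10×5 integer matrix of rank 4; reducing to Smith normal form yields diagonal entries (1,1,1,1).

Now H_k = ker ∂_k / im ∂_{k+1}, so:

  H_0: rank C_0 − rank ∂_1 = 5 − 4 = 1, and the invariant factors of ∂_1 are all 1, so H_0 = Z.
  H_1: rank ker ∂_1 − rank ∂_2 = (10 − 4) − 6 = 0, and the invariant factors of ∂_2 are all 1, so H_1 = 0.
  H_2: rank ker ∂_2 − rank ∂_3 = (10 − 6) − 4 = 0, and the invariant factors of ∂_3 are all 1, so H_2 = 0.
  H_3: rank ker ∂_3 − rank ∂_4 = (5 − 4) − 0 = 1, and there is no ∂_4, so H_3 = Z.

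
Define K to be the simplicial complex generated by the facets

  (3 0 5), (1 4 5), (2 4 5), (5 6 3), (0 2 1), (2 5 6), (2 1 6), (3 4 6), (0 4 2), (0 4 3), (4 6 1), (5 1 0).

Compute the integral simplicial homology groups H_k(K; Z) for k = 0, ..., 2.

H_0 ≅ Z,  H_1 ≅ Z_2,  H_2 = 0.

K has 7 vertices, 18 edges, 12 triangles.
rank ∂_0 = 0, rank ∂_1 = 6 ⇒ b_0 = 7 − 0 − 6 = 1; all invariant factors of ∂_1 are 1 so no torsion. So H_0 = Z.
rank ∂_1 = 6, rank ∂_2 = 12 ⇒ b_1 = 18 − 6 − 12 = 0; ∂_2 has invariant factor(s) [2] giving torsion. So H_1 = Z_2.
rank ∂_2 = 12, rank ∂_3 = 0 ⇒ b_2 = 12 − 12 − 0 = 0. So H_2 = 0.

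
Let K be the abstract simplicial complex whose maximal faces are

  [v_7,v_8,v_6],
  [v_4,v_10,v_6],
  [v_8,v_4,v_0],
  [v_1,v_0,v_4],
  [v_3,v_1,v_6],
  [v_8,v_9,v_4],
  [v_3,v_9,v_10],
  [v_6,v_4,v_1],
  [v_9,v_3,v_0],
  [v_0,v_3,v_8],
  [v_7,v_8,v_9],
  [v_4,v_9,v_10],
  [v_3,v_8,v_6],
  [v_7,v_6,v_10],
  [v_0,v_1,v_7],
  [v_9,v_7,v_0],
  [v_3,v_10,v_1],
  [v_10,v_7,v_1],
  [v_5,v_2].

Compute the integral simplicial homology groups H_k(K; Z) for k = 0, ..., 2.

H_0 = Z^2,  H_1 = Z ⊕ Z/2,  H_2 = 0.

Order the vertices as v_0 < v_1 < v_2 < v_3 < v_4 < v_5 < v_6 < v_7 < v_8 < v_9 < v_10. Listing each simplex with vertices in this order, K has dimension 2 with simplices:

  0-simplices (11): [v_0], [v_1], [v_2], [v_3], [v_4], [v_5], [v_6], [v_7], [v_8], [v_9], [v_10]
  1-simplices (28): (28 of them)
  2-simplices (18): (18 of them)

so the chain groups are C_0 ≅ Z^11, C_1 ≅ Z^28, C_2 ≅ Z^18.

The boundary map ∂_1: C_1 → C_0 maps an edge to its endpoints' difference, ∂[p,q] = q − p. For instance
  ∂[v_1,v_3] = [v_3] − [v_1].
The 11×28 boundary matrix has rank 9 and Smith normal form diag(1,1,1,1,1,1,1,1,1).

The boundary map ∂_2: C_2 → C_1 sends each 2-simplex [p,q,r] to [q,r] − [p,r] + [p,q]. For instance
  ∂[v_3,v_9,v_10] = [v_9,v_10] − [v_3,v_10] + [v_3,v_9],
  ∂[v_4,v_9,v_10] = [v_9,v_10] − [v_4,v_10] + [v_4,v_9].
As a 28×18 matrix over Z this has rank 18, with invariant factors (1,1,1,1,1,1,1,1,1,1,1,1,1,1,1,1,1,2).

Computing H_k = (kernel of ∂_k) / (image of ∂_{k+1}):

  H_0: rank C_0 − rank ∂_1 = 11 − 9 = 2, and the invariant factors of ∂_1 are all 1, so H_0 = Z^2.
  H_1: rank ker ∂_1 − rank ∂_2 = (28 − 9) − 18 = 1, and ∂_2 has invariant factor 2 > 1, so H_1 = Z ⊕ Z/2.
  H_2: rank ker ∂_2 − rank ∂_3 = (18 − 18) − 0 = 0, and there is no ∂_3, so H_2 = 0.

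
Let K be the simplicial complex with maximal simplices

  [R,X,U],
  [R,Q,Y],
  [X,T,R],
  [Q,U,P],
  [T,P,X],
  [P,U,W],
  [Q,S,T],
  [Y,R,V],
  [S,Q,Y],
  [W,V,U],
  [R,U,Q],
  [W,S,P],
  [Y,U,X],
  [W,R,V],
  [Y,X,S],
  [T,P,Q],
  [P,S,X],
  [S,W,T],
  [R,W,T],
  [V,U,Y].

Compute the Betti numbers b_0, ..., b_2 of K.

b_0 = 1, b_1 = 1, b_2 = 0.

K has 10 vertices, 30 edges, 20 triangles.
rank ∂_0 = 0, rank ∂_1 = 9 ⇒ b_0 = 10 − 0 − 9 = 1; all invariant factors of ∂_1 are 1 so no torsion. So H_0 = Z.
rank ∂_1 = 9, rank ∂_2 = 20 ⇒ b_1 = 30 − 9 − 20 = 1; ∂_2 has invariant factor(s) [2] giving torsion. So H_1 = Z × Z/2.
rank ∂_2 = 20, rank ∂_3 = 0 ⇒ b_2 = 20 − 20 − 0 = 0. So H_2 = 0.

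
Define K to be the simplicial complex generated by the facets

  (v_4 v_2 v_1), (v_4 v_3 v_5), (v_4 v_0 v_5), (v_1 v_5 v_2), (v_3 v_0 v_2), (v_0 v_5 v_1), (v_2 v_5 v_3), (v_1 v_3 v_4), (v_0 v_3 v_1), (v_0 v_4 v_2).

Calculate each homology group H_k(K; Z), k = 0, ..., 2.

H_0 ≅ Z,  H_1 ≅ Z/2,  H_2 = 0.

We work with the vertex ordering v_0 < v_1 < v_2 < v_3 < v_4 < v_5. The simplices of K, each written with vertices in increasing order, are:

  0-simplices (6): [v_0], [v_1], [v_2], [v_3], [v_4], [v_5]
  1-simplices (15): (15 of them)
  2-simplices (10): [v_0,v_1,v_3], [v_0,v_1,v_5], [v_0,v_2,v_3], [v_0,v_2,v_4], [v_0,v_4,v_5], [v_1,v_2,v_4], [v_1,v_2,v_5], [v_1,v_3,v_4], [v_2,v_3,v_5], [v_3,v_4,v_5]

giving chain groups C_0 ≅ Z^6, C_1 ≅ Z^15, C_2 ≅ Z^10.

The boundary map ∂_1: C_1 → C_0 is given by ∂[p,q] = [q] − [p]. For instance
  ∂[v_2,v_4] = [v_4] − [v_2].
This gives a 6×15 integer matrix of rank 5; reducing to Smith normal form yields diagonal entries (1,1,1,1,1).

∂_2: C_2 → C_1 acts by ∂[p,q,r] = [q,r] − [p,r] + [p,q]. For instance
  ∂[v_1,v_3,v_4] = [v_3,v_4] − [v_1,v_4] + [v_1,v_3],
  ∂[v_1,v_2,v_5] = [v_2,v_5] − [v_1,v_5] + [v_1,v_2].
The resulting 15×10 matrix has rank 10, and its Smith normal form has invariant factors (1,1,1,1,1,1,1,1,1,2).

Reading off H_k = ker ∂_k / im ∂_{k+1}:

  H_0: rank C_0 − rank ∂_1 = 6 − 5 = 1, and the invariant factors of ∂_1 are all 1, so H_0 ≅ Z.
  H_1: rank ker ∂_1 − rank ∂_2 = (15 − 5) − 10 = 0, and ∂_2 has invariant factor 2 > 1, so H_1 ≅ Z/2.
  H_2: rank ker ∂_2 − rank ∂_3 = (10 − 10) − 0 = 0, and there is no ∂_3, so H_2 ≅ 0.

As a check, the Euler characteristic is 6 − 15 + 10 = 1, which agrees with 1 − 0 + 0 = 1.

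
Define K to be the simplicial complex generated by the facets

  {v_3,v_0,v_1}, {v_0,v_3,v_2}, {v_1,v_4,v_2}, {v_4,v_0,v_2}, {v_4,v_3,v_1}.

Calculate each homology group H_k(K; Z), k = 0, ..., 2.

H_0 = Z,  H_1 = Z,  H_2 = 0.

Fix the vertex order v_0 < v_1 < v_2 < v_3 < v_4 and write every simplex with vertices in increasing order. Then dim K = 2 and the simplices of K are:

  0-simplices (5): [v_0], [v_1], [v_2], [v_3], [v_4]
  1-simplices (10): [v_0,v_1], [v_0,v_2], [v_0,v_3], [v_0,v_4], [v_1,v_2], [v_1,v_3], [v_1,v_4], [v_2,v_3], [v_2,v_4], [v_3,v_4]
  2-simplices (5): [v_0,v_1,v_3], [v_0,v_2,v_3], [v_0,v_2,v_4], [v_1,v_2,v_4], [v_1,v_3,v_4]

so the chain groups are C_0 ≅ Z^5, C_1 ≅ Z^10, C_2 ≅ Z^5.

Boundary ∂_1: C_1 → C_0 is given by ∂[p,q] = [q] − [p]. For instance
  ∂[v_3,v_4] = [v_4] − [v_3].
This gives a 5×10 integer matrix of rank 4; reducing to Smith normal form yields diagonal entries (1,1,1,1).

Boundary ∂_2: C_2 → C_1 maps a triangle to the signed sum of its edges. For instance
  ∂[v_1,v_2,v_4] = [v_2,v_4] − [v_1,v_4] + [v_1,v_2],
  ∂[v_0,v_2,v_3] = [v_2,v_3] − [v_0,v_3] + [v_0,v_2].
This gives a 10×5 integer matrix of rank 5; reducing to Smith normal form yields diagonal entries (1,1,1,1,1).

Now H_k = ker ∂_k / im ∂_{k+1}, so:

  H_0: rank C_0 − rank ∂_1 = 5 − 4 = 1, and the invariant factors of ∂_1 are all 1, so H_0 = Z.
  H_1: rank ker ∂_1 − rank ∂_2 = (10 − 4) − 5 = 1, and the invariant factors of ∂_2 are all 1, so H_1 = Z.
  H_2: rank ker ∂_2 − rank ∂_3 = (5 − 5) − 0 = 0, and there is no ∂_3, so H_2 = 0.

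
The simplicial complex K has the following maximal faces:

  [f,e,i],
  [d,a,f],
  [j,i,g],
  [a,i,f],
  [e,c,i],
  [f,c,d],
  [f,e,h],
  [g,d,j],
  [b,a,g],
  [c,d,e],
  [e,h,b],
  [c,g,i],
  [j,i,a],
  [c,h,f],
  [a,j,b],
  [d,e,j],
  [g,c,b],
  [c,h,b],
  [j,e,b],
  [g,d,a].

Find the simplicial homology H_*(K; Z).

H_0 = Z,  H_1 = Z ⊕ Z/2Z,  H_2 = 0.

K has 10 vertices, 30 edges, 20 triangles.
rank ∂_0 = 0, rank ∂_1 = 9 ⇒ b_0 = 10 − 0 − 9 = 1; all invariant factors of ∂_1 are 1 so no torsion. So H_0 ≅ Z.
rank ∂_1 = 9, rank ∂_2 = 20 ⇒ b_1 = 30 − 9 − 20 = 1; ∂_2 has invariant factor(s) [2] giving torsion. So H_1 ≅ Z ⊕ Z/2Z.
rank ∂_2 = 20, rank ∂_3 = 0 ⇒ b_2 = 20 − 20 − 0 = 0. So H_2 ≅ 0.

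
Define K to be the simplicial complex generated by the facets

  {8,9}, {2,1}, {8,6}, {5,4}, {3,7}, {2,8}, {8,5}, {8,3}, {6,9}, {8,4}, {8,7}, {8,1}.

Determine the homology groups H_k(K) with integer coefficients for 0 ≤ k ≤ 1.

H_0 ≅ Z,  H_1 ≅ Z^4.

Take the total order 1 < 2 < 3 < 4 < 5 < 6 < 7 < 8 < 9 on the vertex set. Then K (dimension 1) consists of the simplices:

  0-simplices (9): [1], [2], [3], [4], [5], [6], [7], [8], [9]
  1-simplices (12): [1,2], [1,8], [2,8], [3,7], [3,8], [4,5], [4,8], [5,8], [6,8], [6,9], [7,8], [8,9]

so the chain groups are C_0 ≅ Z^9, C_1 ≅ Z^12.

∂_1: C_1 → C_0 maps an edge to its endpoints' difference, ∂[p,q] = q − p. For instance
  ∂[3,7] = [7] − [3].
As a 9×12 matrix over Z this has rank 8, with invariant factors (1,1,1,1,1,1,1,1).

Computing H_k = (kernel of ∂_k) / (image of ∂_{k+1}):

  H_0: rank C_0 − rank ∂_1 = 9 − 8 = 1, and the invariant factors of ∂_1 are all 1, so H_0 ≅ Z.
  H_1: rank ker ∂_1 − rank ∂_2 = (12 − 8) − 0 = 4, and there is no ∂_2, so H_1 ≅ Z^4.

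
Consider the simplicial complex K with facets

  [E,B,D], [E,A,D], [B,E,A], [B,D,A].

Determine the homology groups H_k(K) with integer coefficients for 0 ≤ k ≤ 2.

H_0 = Z,  H_1 = 0,  H_2 = Z.

We work with the vertex ordering A < B < D < E. The simplices of K, each written with vertices in increasing order, are:

  0-simplices (4): A, B, D, E
  1-simplices (6): AB, AD, AE, BD, BE, DE
  2-simplices (4): ABD, ABE, ADE, BDE

Hence C_0 ≅ Z^4, C_1 ≅ Z^6, C_2 ≅ Z^4.

The boundary map ∂_1: C_1 → C_0 sends each edge [p,q] (with p < q) to q − p. For instance
  ∂BE = E − B.
The 4×6 boundary matrix has rank 3 and Smith normal form diag(1,1,1).

Boundary ∂_2: C_2 → C_1 maps a triangle to the signed sum of its edges. For instance
  ∂BDE = DE − BE + BD,
  ∂ABD = BD − AD + AB.
The 6×4 boundary matrix has rank 3 and Smith normal form diag(1,1,1).

Reading off H_k = ker ∂_k / im ∂_{k+1}:

  H_0: rank C_0 − rank ∂_1 = 4 − 3 = 1, and the invariant factors of ∂_1 are all 1, so H_0 ≅ Z.
  H_1: rank ker ∂_1 − rank ∂_2 = (6 − 3) − 3 = 0, and the invariant factors of ∂_2 are all 1, so H_1 ≅ 0.
  H_2: rank ker ∂_2 − rank ∂_3 = (4 − 3) − 0 = 1, and there is no ∂_3, so H_2 ≅ Z.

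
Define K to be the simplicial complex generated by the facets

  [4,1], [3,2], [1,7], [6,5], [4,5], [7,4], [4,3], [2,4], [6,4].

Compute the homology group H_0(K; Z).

H_0 ≅ Z.

Order the vertices as 1 < 2 < 3 < 4 < 5 < 6 < 7. Listing each simplex with vertices in this order, K has dimension 1 with simplices:

  0-simplices (7): [1], [2], [3], [4], [5], [6], [7]
  1-simplices (9): [1,4], [1,7], [2,3], [2,4], [3,4], [4,5], [4,6], [4,7], [5,6]

so the chain groups are C_0 ≅ Z^7, C_1 ≅ Z^9.

∂_1: C_1 → C_0 is given by ∂[p,q] = [q] − [p].
As a 7×9 matrix over Z this has rank 6, with invariant factors (1,1,1,1,1,1).

From H_k ≅ ker(∂_k) / im(∂_{k+1}) we obtain:

  H_0: rank C_0 − rank ∂_1 = 7 − 6 = 1, and the invariant factors of ∂_1 are all 1, so H_0 ≅ Z.

(K is a triangulation of a wedge of 3 circles.)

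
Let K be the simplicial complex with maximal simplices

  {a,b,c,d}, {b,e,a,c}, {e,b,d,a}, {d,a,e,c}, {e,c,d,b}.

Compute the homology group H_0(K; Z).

Fix the vertex order a < b < c < d < e and write every simplex with vertices in increasing order. Then dim K = 3 and the simplices of K are:

  0-simplices (5): a, b, c, d, e
  1-simplices (10): ab, ac, ad, ae, bc, bd, be, cd, ce, de
  2-simplices (10): abc, abd, abe, acd, ace, ade, bcd, bce, bde, cde
  3-simplices (5): abcd, abce, abde, acde, bcde

Hence C_0 ≅ Z^5, C_1 ≅ Z^10, C_2 ≅ Z^10, C_3 ≅ Z^5.

Boundary ∂_1: C_1 → C_0 sends each edge [p,q] (with p < q) to q − p. For instance
  ∂ab = b − a.
The 5×10 boundary matrix has rank 4 and Smith normal form diag(1,1,1,1).

The boundary map ∂_2: C_2 → C_1 acts by ∂[p,q,r] = [q,r] − [p,r] + [p,q]. For instance
  ∂ace = ce − ae + ac,
  ∂abc = bc − ac + ab.
This gives a 10×10 integer matrix of rank 6; reducing to Smith normal form yields diagonal entries (1,1,1,1,1,1).

∂_3: C_3 → C_2 sends each 3-simplex σ to the alternating sum Σ_i (−1)^i (σ with its i-th vertex removed). For instance
  ∂bcde = cde − bde + bce − bcd,
  ∂abde = bde − ade + abe − abd.
The 10×5 boundary matrix has rank 4 and Smith normal form diag(1,1,1,1).

From H_k ≅ ker(∂_k) / im(∂_{k+1}) we obtain:

  H_0: rank C_0 − rank ∂_1 = 5 − 4 = 1, and the invariant factors of ∂_1 are all 1, so H_0 ≅ Z.

(K is a triangulation of the 3-sphere S^3.)

H_0 ≅ Z.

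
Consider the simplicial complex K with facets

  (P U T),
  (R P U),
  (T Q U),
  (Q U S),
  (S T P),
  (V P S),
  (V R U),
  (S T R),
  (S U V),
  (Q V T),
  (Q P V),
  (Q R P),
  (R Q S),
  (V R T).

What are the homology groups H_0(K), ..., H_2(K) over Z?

H_0 ≅ Z,  H_1 ≅ Z^2,  H_2 ≅ Z.

Take the total order P < Q < R < S < T < U < V on the vertex set. Then K (dimension 2) consists of the simplices:

  0-simplices (7): P, Q, R, S, T, U, V
  1-simplices (21): PQ, PR, PS, PT, PU, PV, QR, QS, QT, QU, QV, RS, RT, RU, RV, ST, SU, SV, TU, TV, UV
  2-simplices (14): PQR, PQV, PRU, PST, PSV, PTU, QRS, QSU, QTU, QTV, RST, RTV, RUV, SUV

giving chain groups C_0 ≅ Z^7, C_1 ≅ Z^21, C_2 ≅ Z^14.

The boundary map ∂_1: C_1 → C_0 maps an edge to its endpoints' difference, ∂[p,q] = q − p. For instance
  ∂QU = U − Q.
This gives a 7×21 integer matrix of rank 6; reducing to Smith normal form yields diagonal entries (1,1,1,1,1,1).

∂_2: C_2 → C_1 sends each 2-simplex [p,q,r] to [q,r] − [p,r] + [p,q]. For instance
  ∂PTU = TU − PU + PT,
  ∂PST = ST − PT + PS.
The resulting 21×14 matrix has rank 13, and its Smith normal form has invariant factors (1,1,1,1,1,1,1,1,1,1,1,1,1).

Reading off H_k = ker ∂_k / im ∂_{k+1}:

  H_0: rank C_0 − rank ∂_1 = 7 − 6 = 1, and the invariant factors of ∂_1 are all 1, so H_0 = Z.
  H_1: rank ker ∂_1 − rank ∂_2 = (21 − 6) − 13 = 2, and the invariant factors of ∂_2 are all 1, so H_1 = Z^2.
  H_2: rank ker ∂_2 − rank ∂_3 = (14 − 13) − 0 = 1, and there is no ∂_3, so H_2 = Z.

As a check, the Euler characteristic is 7 − 21 + 14 = 0, which agrees with 1 − 2 + 1 = 0.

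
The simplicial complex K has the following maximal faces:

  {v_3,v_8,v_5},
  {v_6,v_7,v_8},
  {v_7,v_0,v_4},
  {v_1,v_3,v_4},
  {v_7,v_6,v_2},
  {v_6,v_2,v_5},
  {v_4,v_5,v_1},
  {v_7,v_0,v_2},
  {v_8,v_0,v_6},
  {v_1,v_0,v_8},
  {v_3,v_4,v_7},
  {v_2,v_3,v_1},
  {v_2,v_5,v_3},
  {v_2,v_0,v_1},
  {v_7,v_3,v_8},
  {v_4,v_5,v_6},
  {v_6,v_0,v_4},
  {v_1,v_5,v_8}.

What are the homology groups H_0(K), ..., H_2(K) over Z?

H_0 = Z,  H_1 = Z ⊕ Z/2,  H_2 = 0.

We work with the vertex ordering v_0 < v_1 < v_2 < v_3 < v_4 < v_5 < v_6 < v_7 < v_8. The simplices of K, each written with vertices in increasing order, are:

  0-simplices (9): [v_0], [v_1], [v_2], [v_3], [v_4], [v_5], [v_6], [v_7], [v_8]
  1-simplices (27): (27 of them)
  2-simplices (18): (18 of them)

so the chain groups are C_0 ≅ Z^9, C_1 ≅ Z^27, C_2 ≅ Z^18.

Boundary ∂_1: C_1 → C_0 is given by ∂[p,q] = [q] − [p]. For instance
  ∂[v_2,v_6] = [v_6] − [v_2].
The 9×27 boundary matrix has rank 8 and Smith normal form diag(1,1,1,1,1,1,1,1).

The boundary map ∂_2: C_2 → C_1 maps a triangle to the signed sum of its edges. For instance
  ∂[v_3,v_5,v_8] = [v_5,v_8] − [v_3,v_8] + [v_3,v_5],
  ∂[v_0,v_4,v_6] = [v_4,v_6] − [v_0,v_6] + [v_0,v_4].
As a 27×18 matrix over Z this has rank 18, with invariant factors (1,1,1,1,1,1,1,1,1,1,1,1,1,1,1,1,1,2).

Computing H_k = (kernel of ∂_k) / (image of ∂_{k+1}):

  H_0: rank C_0 − rank ∂_1 = 9 − 8 = 1, and the invariant factors of ∂_1 are all 1, so H_0 ≅ Z.
  H_1: rank ker ∂_1 − rank ∂_2 = (27 − 8) − 18 = 1, and ∂_2 has invariant factor 2 > 1, so H_1 ≅ Z ⊕ Z/2.
  H_2: rank ker ∂_2 − rank ∂_3 = (18 − 18) − 0 = 0, and there is no ∂_3, so H_2 ≅ 0.

As a check, the Euler characteristic is 9 − 27 + 18 = 0, which agrees with 1 − 1 + 0 = 0.
(K is a triangulation of the Klein bottle.)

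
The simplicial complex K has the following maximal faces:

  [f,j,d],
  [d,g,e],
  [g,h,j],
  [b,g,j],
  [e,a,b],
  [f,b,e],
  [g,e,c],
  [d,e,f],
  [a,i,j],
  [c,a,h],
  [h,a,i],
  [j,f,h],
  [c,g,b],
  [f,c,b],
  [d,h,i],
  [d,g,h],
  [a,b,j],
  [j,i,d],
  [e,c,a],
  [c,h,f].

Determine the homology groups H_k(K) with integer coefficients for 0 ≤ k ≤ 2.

H_0 = Z,  H_1 = Z ⊕ Z/2Z,  H_2 = 0.

Order the vertices as a < b < c < d < e < f < g < h < i < j. Listing each simplex with vertices in this order, K has dimension 2 with simplices:

  0-simplices (10): a, b, c, d, e, f, g, h, i, j
  1-simplices (30): ab, ac, ae, ah, ai, aj, bc, be, bf, bg, bj, ce, cf, cg, ch, de, df, dg, dh, di, dj, ef, eg, fh, fj, gh, gj, hi, hj, ij
  2-simplices (20): abe, abj, ace, ach, ahi, aij, bcf, bcg, bef, bgj, ceg, cfh, def, deg, dfj, dgh, dhi, dij, fhj, ghj

Hence C_0 ≅ Z^10, C_1 ≅ Z^30, C_2 ≅ Z^20.

The boundary map ∂_1: C_1 → C_0 is given by ∂[p,q] = [q] − [p].
As a 10×30 matrix over Z this has rank 9, with invariant factors (1,1,1,1,1,1,1,1,1).

Boundary ∂_2: C_2 → C_1 acts by ∂[p,q,r] = [q,r] − [p,r] + [p,q]. For instance
  ∂ach = ch − ah + ac,
  ∂deg = eg − dg + de.
As a 30×20 matrix over Z this has rank 20, with invariant factors (1,1,1,1,1,1,1,1,1,1,1,1,1,1,1,1,1,1,1,2).

Computing H_k = (kernel of ∂_k) / (image of ∂_{k+1}):

  H_0: rank C_0 − rank ∂_1 = 10 − 9 = 1, and the invariant factors of ∂_1 are all 1, so H_0 = Z.
  H_1: rank ker ∂_1 − rank ∂_2 = (30 − 9) − 20 = 1, and ∂_2 has invariant factor 2 > 1, so H_1 = Z ⊕ Z/2Z.
  H_2: rank ker ∂_2 − rank ∂_3 = (20 − 20) − 0 = 0, and there is no ∂_3, so H_2 = 0.

As a check, the Euler characteristic is 10 − 30 + 20 = 0, which agrees with 1 − 1 + 0 = 0.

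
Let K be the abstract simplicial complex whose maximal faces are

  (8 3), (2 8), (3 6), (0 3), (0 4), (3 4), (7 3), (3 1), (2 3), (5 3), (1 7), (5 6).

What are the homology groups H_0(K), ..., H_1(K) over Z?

H_0 = Z,  H_1 = Z^4.

Take the total order 0 < 1 < 2 < 3 < 4 < 5 < 6 < 7 < 8 on the vertex set. Then K (dimension 1) consists of the simplices:

  0-simplices (9): [0], [1], [2], [3], [4], [5], [6], [7], [8]
  1-simplices (12): [0,3], [0,4], [1,3], [1,7], [2,3], [2,8], [3,4], [3,5], [3,6], [3,7], [3,8], [5,6]

Hence C_0 ≅ Z^9, C_1 ≅ Z^12.

The boundary map ∂_1: C_1 → C_0 is given by ∂[p,q] = [q] − [p].
This gives a 9×12 integer matrix of rank 8; reducing to Smith normal form yields diagonal entries (1,1,1,1,1,1,1,1).

Now H_k = ker ∂_k / im ∂_{k+1}, so:

  H_0: rank C_0 − rank ∂_1 = 9 − 8 = 1, and the invariant factors of ∂_1 are all 1, so H_0 = Z.
  H_1: rank ker ∂_1 − rank ∂_2 = (12 − 8) − 0 = 4, and there is no ∂_2, so H_1 = Z^4.

As a check, the Euler characteristic is 9 − 12 = -3, which agrees with 1 − 4 = -3.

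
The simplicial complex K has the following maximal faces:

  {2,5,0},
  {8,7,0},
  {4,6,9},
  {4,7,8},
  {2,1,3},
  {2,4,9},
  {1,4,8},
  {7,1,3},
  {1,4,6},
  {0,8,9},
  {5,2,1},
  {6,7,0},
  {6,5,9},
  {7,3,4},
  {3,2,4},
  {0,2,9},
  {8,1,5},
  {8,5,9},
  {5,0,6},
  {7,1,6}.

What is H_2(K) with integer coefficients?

We work with the vertex ordering 0 < 1 < 2 < 3 < 4 < 5 < 6 < 7 < 8 < 9. The simplices of K, each written with vertices in increasing order, are:

  0-simplices (10): [0], [1], [2], [3], [4], [5], [6], [7], [8], [9]
  1-simplices (30): (30 of them)
  2-simplices (20): (20 of them)

so the chain groups are C_0 ≅ Z^10, C_1 ≅ Z^30, C_2 ≅ Z^20.

∂_1: C_1 → C_0 is given by ∂[p,q] = [q] − [p].
The resulting 10×30 matrix has rank 9, and its Smith normal form has invariant factors (1,1,1,1,1,1,1,1,1).

∂_2: C_2 → C_1 maps a triangle to the signed sum of its edges. For instance
  ∂[1,2,3] = [2,3] − [1,3] + [1,2],
  ∂[0,5,6] = [5,6] − [0,6] + [0,5].
The resulting 30×20 matrix has rank 20, and its Smith normal form has invariant factors (1,1,1,1,1,1,1,1,1,1,1,1,1,1,1,1,1,1,1,2).

Now H_k = ker ∂_k / im ∂_{k+1}, so:

  H_2: rank ker ∂_2 − rank ∂_3 = (20 − 20) − 0 = 0, and there is no ∂_3, so H_2 = 0.

(K is a triangulation of the Klein bottle.)

H_2 = 0.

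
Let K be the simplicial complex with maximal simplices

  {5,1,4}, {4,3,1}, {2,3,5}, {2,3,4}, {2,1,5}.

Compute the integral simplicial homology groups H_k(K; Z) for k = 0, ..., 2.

H_0 ≅ Z,  H_1 ≅ Z,  H_2 = 0.

K has 5 vertices, 10 edges, 5 triangles.
rank ∂_0 = 0, rank ∂_1 = 4 ⇒ b_0 = 5 − 0 − 4 = 1; all invariant factors of ∂_1 are 1 so no torsion. So H_0 = Z.
rank ∂_1 = 4, rank ∂_2 = 5 ⇒ b_1 = 10 − 4 − 5 = 1; all invariant factors of ∂_2 are 1 so no torsion. So H_1 = Z.
rank ∂_2 = 5, rank ∂_3 = 0 ⇒ b_2 = 5 − 5 − 0 = 0. So H_2 = 0.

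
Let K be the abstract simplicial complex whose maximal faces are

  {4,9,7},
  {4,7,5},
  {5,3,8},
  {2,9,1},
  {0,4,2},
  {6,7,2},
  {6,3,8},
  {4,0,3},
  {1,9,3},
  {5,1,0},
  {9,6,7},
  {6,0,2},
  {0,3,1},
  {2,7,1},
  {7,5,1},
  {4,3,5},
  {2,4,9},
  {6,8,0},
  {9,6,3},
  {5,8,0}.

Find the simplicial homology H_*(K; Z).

H_0 = Z,  H_1 = Z ⊕ Z/2,  H_2 = 0.

Order the vertices as 0 < 1 < 2 < 3 < 4 < 5 < 6 < 7 < 8 < 9. Listing each simplex with vertices in this order, K has dimension 2 with simplices:

  0-simplices (10): [0], [1], [2], [3], [4], [5], [6], [7], [8], [9]
  1-simplices (30): (30 of them)
  2-simplices (20): (20 of them)

giving chain groups C_0 ≅ Z^10, C_1 ≅ Z^30, C_2 ≅ Z^20.

The boundary map ∂_1: C_1 → C_0 maps an edge to its endpoints' difference, ∂[p,q] = q − p.
This gives a 10×30 integer matrix of rank 9; reducing to Smith normal form yields diagonal entries (1,1,1,1,1,1,1,1,1).

∂_2: C_2 → C_1 acts by ∂[p,q,r] = [q,r] − [p,r] + [p,q]. For instance
  ∂[1,3,9] = [3,9] − [1,9] + [1,3],
  ∂[6,7,9] = [7,9] − [6,9] + [6,7].
The 30×20 boundary matrix has rank 20 and Smith normal form diag(1,1,1,1,1,1,1,1,1,1,1,1,1,1,1,1,1,1,1,2).

Reading off H_k = ker ∂_k / im ∂_{k+1}:

  H_0: rank C_0 − rank ∂_1 = 10 − 9 = 1, and the invariant factors of ∂_1 are all 1, so H_0 ≅ Z.
  H_1: rank ker ∂_1 − rank ∂_2 = (30 − 9) − 20 = 1, and ∂_2 has invariant factor 2 > 1, so H_1 ≅ Z ⊕ Z/2.
  H_2: rank ker ∂_2 − rank ∂_3 = (20 − 20) − 0 = 0, and there is no ∂_3, so H_2 ≅ 0.

As a check, the Euler characteristic is 10 − 30 + 20 = 0, which agrees with 1 − 1 + 0 = 0.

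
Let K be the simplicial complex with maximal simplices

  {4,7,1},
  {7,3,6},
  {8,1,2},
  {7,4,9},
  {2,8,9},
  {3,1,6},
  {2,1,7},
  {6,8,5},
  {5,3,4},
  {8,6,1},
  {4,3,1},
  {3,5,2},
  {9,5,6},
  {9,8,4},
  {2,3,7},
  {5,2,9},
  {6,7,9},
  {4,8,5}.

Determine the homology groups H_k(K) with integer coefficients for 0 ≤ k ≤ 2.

K has 9 vertices, 27 edges, 18 triangles.
rank ∂_0 = 0, rank ∂_1 = 8 ⇒ b_0 = 9 − 0 − 8 = 1; all invariant factors of ∂_1 are 1 so no torsion. So H_0 = Z.
rank ∂_1 = 8, rank ∂_2 = 18 ⇒ b_1 = 27 − 8 − 18 = 1; ∂_2 has invariant factor(s) [2] giving torsion. So H_1 = Z ⊕ Z/2.
rank ∂_2 = 18, rank ∂_3 = 0 ⇒ b_2 = 18 − 18 − 0 = 0. So H_2 = 0.

H_0 = Z,  H_1 = Z ⊕ Z/2,  H_2 = 0.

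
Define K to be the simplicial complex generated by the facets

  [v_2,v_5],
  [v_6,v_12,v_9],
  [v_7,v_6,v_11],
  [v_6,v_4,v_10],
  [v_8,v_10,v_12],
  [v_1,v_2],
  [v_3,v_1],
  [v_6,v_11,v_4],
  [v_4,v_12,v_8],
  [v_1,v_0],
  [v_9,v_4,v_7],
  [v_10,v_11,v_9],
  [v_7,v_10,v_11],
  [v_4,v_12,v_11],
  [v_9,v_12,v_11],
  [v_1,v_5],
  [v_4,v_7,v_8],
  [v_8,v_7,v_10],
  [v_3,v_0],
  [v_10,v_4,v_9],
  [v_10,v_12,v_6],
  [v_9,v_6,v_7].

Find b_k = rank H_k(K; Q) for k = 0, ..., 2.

b_0 = 2, b_1 = 4, b_2 = 1.

K has 13 vertices, 30 edges, 16 triangles.
rank ∂_0 = 0, rank ∂_1 = 11 ⇒ b_0 = 13 − 0 − 11 = 2; all invariant factors of ∂_1 are 1 so no torsion. So H_0 ≅ Z^2.
rank ∂_1 = 11, rank ∂_2 = 15 ⇒ b_1 = 30 − 11 − 15 = 4; all invariant factors of ∂_2 are 1 so no torsion. So H_1 ≅ Z^4.
rank ∂_2 = 15, rank ∂_3 = 0 ⇒ b_2 = 16 − 15 − 0 = 1. So H_2 ≅ Z.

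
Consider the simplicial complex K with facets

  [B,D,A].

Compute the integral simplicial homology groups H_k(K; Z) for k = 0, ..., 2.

Fix the vertex order A < B < D and write every simplex with vertices in increasing order. Then dim K = 2 and the simplices of K are:

  0-simplices (3): A, B, D
  1-simplices (3): AB, AD, BD
  2-simplices (1): ABD

so the chain groups are C_0 ≅ Z^3, C_1 ≅ Z^3, C_2 ≅ Z^1.

The boundary map ∂_1: C_1 → C_0 sends each edge [p,q] (with p < q) to q − p. For instance
  ∂AD = D − A.
This gives a 3×3 integer matrix of rank 2; reducing to Smith normal form yields diagonal entries (1,1).

Boundary ∂_2: C_2 → C_1 maps a triangle to the signed sum of its edges. For instance
  ∂ABD = BD − AD + AB.
This gives a 3×1 integer matrix of rank 1; reducing to Smith normal form yields diagonal entries (1).

Computing H_k = (kernel of ∂_k) / (image of ∂_{k+1}):

  H_0: rank C_0 − rank ∂_1 = 3 − 2 = 1, and the invariant factors of ∂_1 are all 1, so H_0 ≅ Z.
  H_1: rank ker ∂_1 − rank ∂_2 = (3 − 2) − 1 = 0, and the invariant factors of ∂_2 are all 1, so H_1 ≅ 0.
  H_2: rank ker ∂_2 − rank ∂_3 = (1 − 1) − 0 = 0, and there is no ∂_3, so H_2 ≅ 0.

As a check, the Euler characteristic is 3 − 3 + 1 = 1, which agrees with 1 − 0 + 0 = 1.

H_0 = Z,  H_1 = 0,  H_2 = 0.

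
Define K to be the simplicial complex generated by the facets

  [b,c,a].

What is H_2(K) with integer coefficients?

Order the vertices as a < b < c. Listing each simplex with vertices in this order, K has dimension 2 with simplices:

  0-simplices (3): a, b, c
  1-simplices (3): ab, ac, bc
  2-simplices (1): abc

Hence C_0 ≅ Z^3, C_1 ≅ Z^3, C_2 ≅ Z^1.

∂_1: C_1 → C_0 is given by ∂[p,q] = [q] − [p].
As a 3×3 matrix over Z this has rank 2, with invariant factors (1,1).

Boundary ∂_2: C_2 → C_1 maps a triangle to the signed sum of its edges. For instance
  ∂abc = bc − ac + ab.
As a 3×1 matrix over Z this has rank 1, with invariant factors (1).

Computing H_k = (kernel of ∂_k) / (image of ∂_{k+1}):

  H_2: rank ker ∂_2 − rank ∂_3 = (1 − 1) − 0 = 0, and there is no ∂_3, so H_2 ≅ 0.

(K is a triangulation of the 2-simplex.)

H_2 ≅ 0.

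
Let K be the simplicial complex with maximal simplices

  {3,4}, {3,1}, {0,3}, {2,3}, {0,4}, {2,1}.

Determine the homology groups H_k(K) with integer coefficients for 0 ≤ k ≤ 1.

We work with the vertex ordering 0 < 1 < 2 < 3 < 4. The simplices of K, each written with vertices in increasing order, are:

  0-simplices (5): [0], [1], [2], [3], [4]
  1-simplices (6): [0,3], [0,4], [1,2], [1,3], [2,3], [3,4]

so the chain groups are C_0 ≅ Z^5, C_1 ≅ Z^6.

The boundary map ∂_1: C_1 → C_0 maps an edge to its endpoints' difference, ∂[p,q] = q − p. For instance
  ∂[0,4] = [4] − [0].
This gives a 5×6 integer matrix of rank 4; reducing to Smith normal form yields diagonal entries (1,1,1,1).

Computing H_k = (kernel of ∂_k) / (image of ∂_{k+1}):

  H_0: rank C_0 − rank ∂_1 = 5 − 4 = 1, and the invariant factors of ∂_1 are all 1, so H_0 = Z.
  H_1: rank ker ∂_1 − rank ∂_2 = (6 − 4) − 0 = 2, and there is no ∂_2, so H_1 = Z^2.

As a check, the Euler characteristic is 5 − 6 = -1, which agrees with 1 − 2 = -1.

H_0 = Z,  H_1 = Z^2.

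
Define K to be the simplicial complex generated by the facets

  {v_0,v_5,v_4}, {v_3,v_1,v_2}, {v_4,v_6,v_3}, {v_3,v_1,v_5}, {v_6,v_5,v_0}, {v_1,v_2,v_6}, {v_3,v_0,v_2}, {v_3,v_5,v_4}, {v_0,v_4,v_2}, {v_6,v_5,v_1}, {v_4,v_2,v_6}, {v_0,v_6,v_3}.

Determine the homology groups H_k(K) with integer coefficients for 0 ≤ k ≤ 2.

H_0 = Z,  H_1 = Z/2Z,  H_2 = 0.

Order the vertices as v_0 < v_1 < v_2 < v_3 < v_4 < v_5 < v_6. Listing each simplex with vertices in this order, K has dimension 2 with simplices:

  0-simplices (7): [v_0], [v_1], [v_2], [v_3], [v_4], [v_5], [v_6]
  1-simplices (18): (18 of them)
  2-simplices (12): (12 of them)

Hence C_0 ≅ Z^7, C_1 ≅ Z^18, C_2 ≅ Z^12.

Boundary ∂_1: C_1 → C_0 maps an edge to its endpoints' difference, ∂[p,q] = q − p. For instance
  ∂[v_5,v_6] = [v_6] − [v_5].
This gives a 7×18 integer matrix of rank 6; reducing to Smith normal form yields diagonal entries (1,1,1,1,1,1).

The boundary map ∂_2: C_2 → C_1 maps a triangle to the signed sum of its edges. For instance
  ∂[v_2,v_4,v_6] = [v_4,v_6] − [v_2,v_6] + [v_2,v_4],
  ∂[v_1,v_2,v_6] = [v_2,v_6] − [v_1,v_6] + [v_1,v_2].
As a 18×12 matrix over Z this has rank 12, with invariant factors (1,1,1,1,1,1,1,1,1,1,1,2).

Computing H_k = (kernel of ∂_k) / (image of ∂_{k+1}):

  H_0: rank C_0 − rank ∂_1 = 7 − 6 = 1, and the invariant factors of ∂_1 are all 1, so H_0 ≅ Z.
  H_1: rank ker ∂_1 − rank ∂_2 = (18 − 6) − 12 = 0, and ∂_2 has invariant factor 2 > 1, so H_1 ≅ Z/2Z.
  H_2: rank ker ∂_2 − rank ∂_3 = (12 − 12) − 0 = 0, and there is no ∂_3, so H_2 ≅ 0.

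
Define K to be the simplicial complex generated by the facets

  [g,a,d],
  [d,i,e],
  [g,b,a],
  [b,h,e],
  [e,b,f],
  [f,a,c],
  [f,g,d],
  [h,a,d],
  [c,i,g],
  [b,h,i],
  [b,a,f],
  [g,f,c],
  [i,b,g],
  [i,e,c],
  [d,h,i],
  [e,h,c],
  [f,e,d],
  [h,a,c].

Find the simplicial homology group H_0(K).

H_0 ≅ Z.

Fix the vertex order a < b < c < d < e < f < g < h < i and write every simplex with vertices in increasing order. Then dim K = 2 and the simplices of K are:

  0-simplices (9): a, b, c, d, e, f, g, h, i
  1-simplices (27): ab, ac, ad, af, ag, ah, be, bf, bg, bh, bi, ce, cf, cg, ch, ci, de, df, dg, dh, di, ef, eh, ei, fg, gi, hi
  2-simplices (18): abf, abg, acf, ach, adg, adh, bef, beh, bgi, bhi, ceh, cei, cfg, cgi, def, dei, dfg, dhi

giving chain groups C_0 ≅ Z^9, C_1 ≅ Z^27, C_2 ≅ Z^18.

Boundary ∂_1: C_1 → C_0 is given by ∂[p,q] = [q] − [p]. For instance
  ∂be = e − b.
As a 9×27 matrix over Z this has rank 8, with invariant factors (1,1,1,1,1,1,1,1).

The boundary map ∂_2: C_2 → C_1 sends each 2-simplex [p,q,r] to [q,r] − [p,r] + [p,q]. For instance
  ∂bef = ef − bf + be,
  ∂cfg = fg − cg + cf.
This gives a 27×18 integer matrix of rank 18; reducing to Smith normal form yields diagonal entries (1,1,1,1,1,1,1,1,1,1,1,1,1,1,1,1,1,2).

Reading off H_k = ker ∂_k / im ∂_{k+1}:

  H_0: rank C_0 − rank ∂_1 = 9 − 8 = 1, and the invariant factors of ∂_1 are all 1, so H_0 ≅ Z.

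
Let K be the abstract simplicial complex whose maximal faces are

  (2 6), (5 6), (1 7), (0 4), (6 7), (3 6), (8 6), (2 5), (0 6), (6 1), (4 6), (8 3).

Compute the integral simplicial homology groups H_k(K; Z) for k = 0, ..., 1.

Order the vertices as 0 < 1 < 2 < 3 < 4 < 5 < 6 < 7 < 8. Listing each simplex with vertices in this order, K has dimension 1 with simplices:

  0-simplices (9): [0], [1], [2], [3], [4], [5], [6], [7], [8]
  1-simplices (12): [0,4], [0,6], [1,6], [1,7], [2,5], [2,6], [3,6], [3,8], [4,6], [5,6], [6,7], [6,8]

so the chain groups are C_0 ≅ Z^9, C_1 ≅ Z^12.

The boundary map ∂_1: C_1 → C_0 maps an edge to its endpoints' difference, ∂[p,q] = q − p. For instance
  ∂[2,6] = [6] − [2].
This gives a 9×12 integer matrix of rank 8; reducing to Smith normal form yields diagonal entries (1,1,1,1,1,1,1,1).

Reading off H_k = ker ∂_k / im ∂_{k+1}:

  H_0: rank C_0 − rank ∂_1 = 9 − 8 = 1, and the invariant factors of ∂_1 are all 1, so H_0 = Z.
  H_1: rank ker ∂_1 − rank ∂_2 = (12 − 8) − 0 = 4, and there is no ∂_2, so H_1 = Z^4.

H_0 = Z,  H_1 = Z^4.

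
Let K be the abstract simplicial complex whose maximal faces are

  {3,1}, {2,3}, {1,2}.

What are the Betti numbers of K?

b_0 = 1, b_1 = 1.

Order the vertices as 1 < 2 < 3. Listing each simplex with vertices in this order, K has dimension 1 with simplices:

  0-simplices (3): [1], [2], [3]
  1-simplices (3): [1,2], [1,3], [2,3]

giving chain groups C_0 ≅ Z^3, C_1 ≅ Z^3.

Boundary ∂_1: C_1 → C_0 sends each edge [p,q] (with p < q) to q − p. For instance
  ∂[1,3] = [3] − [1].
The 3×3 boundary matrix has rank 2 and Smith normal form diag(1,1).

Reading off H_k = ker ∂_k / im ∂_{k+1}:

  H_0: rank C_0 − rank ∂_1 = 3 − 2 = 1, and the invariant factors of ∂_1 are all 1, so H_0 = Z.
  H_1: rank ker ∂_1 − rank ∂_2 = (3 − 2) − 0 = 1, and there is no ∂_2, so H_1 = Z.

Hence the Betti numbers are b_0 = 1, b_1 = 1.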